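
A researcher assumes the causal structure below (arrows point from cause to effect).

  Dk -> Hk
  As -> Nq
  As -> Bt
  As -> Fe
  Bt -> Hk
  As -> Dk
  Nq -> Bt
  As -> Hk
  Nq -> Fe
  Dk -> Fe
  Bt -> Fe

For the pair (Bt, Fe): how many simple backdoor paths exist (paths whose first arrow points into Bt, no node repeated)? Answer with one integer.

8

A backdoor path from Bt to Fe is any simple undirected path whose first edge points into Bt (i.e. leaves Bt via a parent).
Parents of Bt: {As, Nq}.
Enumerating:
  P1: Bt <- As -> Nq -> Fe
  P2: Bt <- As -> Dk -> Fe
  P3: Bt <- As -> Hk <- Dk -> Fe
  P4: Bt <- As -> Fe
  P5: Bt <- Nq <- As -> Dk -> Fe
  P6: Bt <- Nq <- As -> Hk <- Dk -> Fe
  P7: Bt <- Nq <- As -> Fe
  P8: Bt <- Nq -> Fe
That exhausts the simple backdoor paths. Count: 8.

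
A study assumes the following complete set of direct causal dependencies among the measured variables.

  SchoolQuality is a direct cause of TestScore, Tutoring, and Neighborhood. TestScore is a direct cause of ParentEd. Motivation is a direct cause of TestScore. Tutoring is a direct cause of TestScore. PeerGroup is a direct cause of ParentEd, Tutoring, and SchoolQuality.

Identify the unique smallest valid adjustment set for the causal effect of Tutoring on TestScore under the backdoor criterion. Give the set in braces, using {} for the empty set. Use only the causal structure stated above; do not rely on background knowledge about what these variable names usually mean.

{SchoolQuality}

Variables eligible for adjustment (non-descendants of Tutoring, excluding Tutoring and TestScore): {Motivation, Neighborhood, PeerGroup, SchoolQuality}.
Backdoor paths from Tutoring to TestScore:
  P1: Tutoring <- PeerGroup -> SchoolQuality -> TestScore
  P2: Tutoring <- PeerGroup -> ParentEd <- TestScore
  P3: Tutoring <- SchoolQuality <- PeerGroup -> ParentEd <- TestScore
  P4: Tutoring <- SchoolQuality -> TestScore
The empty set is not sufficient: P1 (Tutoring <- PeerGroup -> SchoolQuality -> TestScore) has no collider blocking it and no conditioned non-collider, so it is open.
Try {SchoolQuality}:
  P1: blocked at chain node SchoolQuality ∈ conditioning set.
  P2: blocked at collider ParentEd (neither it nor any descendant is in the conditioning set).
  P3: blocked at chain node SchoolQuality ∈ conditioning set.
  P4: blocked at fork node SchoolQuality ∈ conditioning set.
{SchoolQuality} contains no descendant of Tutoring and blocks every backdoor path.
No other singleton works — e.g. {PeerGroup} leaves P4 open — so {SchoolQuality} is the unique smallest valid adjustment set.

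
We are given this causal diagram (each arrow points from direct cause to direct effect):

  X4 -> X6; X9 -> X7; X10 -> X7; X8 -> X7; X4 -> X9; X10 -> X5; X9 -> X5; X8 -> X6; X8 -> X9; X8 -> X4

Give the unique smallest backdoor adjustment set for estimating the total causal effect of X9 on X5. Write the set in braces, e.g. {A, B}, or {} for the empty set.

Variables eligible for adjustment (non-descendants of X9, excluding X9 and X5): {X10, X4, X6, X8}.
Backdoor paths from X9 to X5:
  P1: X9 <- X8 -> X7 <- X10 -> X5
  P2: X9 <- X4 <- X8 -> X7 <- X10 -> X5
  P3: X9 <- X4 -> X6 <- X8 -> X7 <- X10 -> X5
Each backdoor path contains an unconditioned collider, so every path is already blocked with the empty conditioning set:
  P1: blocked at collider X7 (neither it nor any descendant is in the conditioning set).
  P2: blocked at collider X7 (neither it nor any descendant is in the conditioning set).
  P3: blocked at collider X6 (neither it nor any descendant is in the conditioning set).
The empty set is therefore the unique smallest valid set.

{}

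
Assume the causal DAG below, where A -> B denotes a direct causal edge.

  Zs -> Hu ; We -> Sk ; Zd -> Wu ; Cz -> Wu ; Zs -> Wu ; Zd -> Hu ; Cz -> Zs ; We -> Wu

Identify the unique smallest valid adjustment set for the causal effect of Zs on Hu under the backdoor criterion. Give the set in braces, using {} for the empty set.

{}

Variables eligible for adjustment (non-descendants of Zs, excluding Zs and Hu): {Cz, Sk, We, Zd}.
Backdoor paths from Zs to Hu:
  P1: Zs <- Cz -> Wu <- Zd -> Hu
Each backdoor path contains an unconditioned collider, so every path is already blocked with the empty conditioning set:
  P1: blocked at collider Wu (neither it nor any descendant is in the conditioning set).
The empty set is therefore the unique smallest valid set.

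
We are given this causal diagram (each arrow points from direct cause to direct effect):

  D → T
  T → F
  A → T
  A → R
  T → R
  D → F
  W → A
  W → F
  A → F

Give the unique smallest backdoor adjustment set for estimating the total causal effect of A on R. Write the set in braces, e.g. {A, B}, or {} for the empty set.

{}

Variables eligible for adjustment (non-descendants of A, excluding A and R): {D, W}.
Backdoor paths from A to R:
  P1: A <- W -> F <- D -> T -> R
  P2: A <- W -> F <- T -> R
Each backdoor path contains an unconditioned collider, so every path is already blocked with the empty conditioning set:
  P1: blocked at collider F (neither it nor any descendant is in the conditioning set).
  P2: blocked at collider F (neither it nor any descendant is in the conditioning set).
The empty set is therefore the unique smallest valid set.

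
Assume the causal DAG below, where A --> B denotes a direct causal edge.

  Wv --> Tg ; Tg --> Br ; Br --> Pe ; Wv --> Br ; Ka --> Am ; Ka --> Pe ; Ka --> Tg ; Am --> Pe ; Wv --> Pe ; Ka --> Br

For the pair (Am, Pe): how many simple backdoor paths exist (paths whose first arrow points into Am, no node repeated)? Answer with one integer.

8

A backdoor path from Am to Pe is any simple undirected path whose first edge points into Am (i.e. leaves Am via a parent).
Parents of Am: {Ka}.
Enumerating:
  P1: Am <- Ka -> Tg <- Wv -> Br -> Pe
  P2: Am <- Ka -> Tg <- Wv -> Pe
  P3: Am <- Ka -> Tg -> Br <- Wv -> Pe
  P4: Am <- Ka -> Tg -> Br -> Pe
  P5: Am <- Ka -> Br <- Wv -> Pe
  P6: Am <- Ka -> Br <- Tg <- Wv -> Pe
  P7: Am <- Ka -> Br -> Pe
  P8: Am <- Ka -> Pe
That exhausts the simple backdoor paths. Count: 8.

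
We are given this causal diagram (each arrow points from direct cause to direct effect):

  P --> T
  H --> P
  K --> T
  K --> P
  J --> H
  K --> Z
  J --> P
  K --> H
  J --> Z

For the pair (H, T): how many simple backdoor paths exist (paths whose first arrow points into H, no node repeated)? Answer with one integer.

7

A backdoor path from H to T is any simple undirected path whose first edge points into H (i.e. leaves H via a parent).
Parents of H: {J, K}.
Enumerating:
  P1: H <- K -> P -> T
  P2: H <- K -> T
  P3: H <- K -> Z <- J -> P -> T
  P4: H <- J -> P <- K -> T
  P5: H <- J -> P -> T
  P6: H <- J -> Z <- K -> P -> T
  P7: H <- J -> Z <- K -> T
That exhausts the simple backdoor paths. Count: 7.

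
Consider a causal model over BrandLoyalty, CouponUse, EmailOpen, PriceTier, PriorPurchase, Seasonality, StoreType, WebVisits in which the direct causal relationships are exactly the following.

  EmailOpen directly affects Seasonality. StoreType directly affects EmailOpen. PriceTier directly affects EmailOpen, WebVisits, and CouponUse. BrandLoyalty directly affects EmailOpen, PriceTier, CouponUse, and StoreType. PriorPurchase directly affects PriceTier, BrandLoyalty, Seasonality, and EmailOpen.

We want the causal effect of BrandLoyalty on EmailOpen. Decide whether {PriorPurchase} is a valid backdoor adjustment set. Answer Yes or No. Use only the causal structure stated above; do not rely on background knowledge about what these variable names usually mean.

Yes

Backdoor paths from BrandLoyalty to EmailOpen (paths whose first edge points into BrandLoyalty):
  P1: BrandLoyalty <- PriorPurchase -> PriceTier -> EmailOpen
  P2: BrandLoyalty <- PriorPurchase -> EmailOpen
  P3: BrandLoyalty <- PriorPurchase -> Seasonality <- EmailOpen
Condition 1 (no descendant of BrandLoyalty in the set): holds — descendants of BrandLoyalty are {CouponUse, EmailOpen, PriceTier, Seasonality, StoreType, WebVisits}; none are in {PriorPurchase}.
Condition 2 (every backdoor path blocked by {PriorPurchase}):
  P1: blocked at fork node PriorPurchase ∈ conditioning set.
  P2: blocked at fork node PriorPurchase ∈ conditioning set.
  P3: blocked at fork node PriorPurchase ∈ conditioning set.
{PriorPurchase} satisfies the backdoor criterion.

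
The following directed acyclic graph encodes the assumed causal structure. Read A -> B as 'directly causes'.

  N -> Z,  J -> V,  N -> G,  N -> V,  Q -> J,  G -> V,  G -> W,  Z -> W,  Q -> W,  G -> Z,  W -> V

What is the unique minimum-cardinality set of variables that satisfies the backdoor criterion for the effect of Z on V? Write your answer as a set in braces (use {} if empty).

{G, N}

Variables eligible for adjustment (non-descendants of Z, excluding Z and V): {G, J, N, Q}.
Backdoor paths from Z to V:
  P1: Z <- N -> G -> W <- Q -> J -> V
  P2: Z <- N -> G -> W -> V
  P3: Z <- N -> G -> V
  P4: Z <- N -> V
  P5: Z <- G <- N -> V
  P6: Z <- G -> W <- Q -> J -> V
  P7: Z <- G -> W -> V
  P8: Z <- G -> V
The empty set is not sufficient: P2 (Z <- N -> G -> W -> V) has no collider blocking it and no conditioned non-collider, so it is open.
Try {G, N}:
  P1: blocked at fork node N ∈ conditioning set.
  P2: blocked at fork node N ∈ conditioning set.
  P3: blocked at fork node N ∈ conditioning set.
  P4: blocked at fork node N ∈ conditioning set.
  P5: blocked at chain node G ∈ conditioning set.
  P6: blocked at fork node G ∈ conditioning set.
  P7: blocked at fork node G ∈ conditioning set.
  P8: blocked at fork node G ∈ conditioning set.
{G, N} contains no descendant of Z and blocks every backdoor path.
Every element of {G, N} is needed (dropping G leaves P7 open; dropping N leaves P4 open), so no proper subset is valid.
Among all size-2 subsets of the eligible variables, only {G, N} blocks every backdoor path, so it is the unique smallest valid adjustment set.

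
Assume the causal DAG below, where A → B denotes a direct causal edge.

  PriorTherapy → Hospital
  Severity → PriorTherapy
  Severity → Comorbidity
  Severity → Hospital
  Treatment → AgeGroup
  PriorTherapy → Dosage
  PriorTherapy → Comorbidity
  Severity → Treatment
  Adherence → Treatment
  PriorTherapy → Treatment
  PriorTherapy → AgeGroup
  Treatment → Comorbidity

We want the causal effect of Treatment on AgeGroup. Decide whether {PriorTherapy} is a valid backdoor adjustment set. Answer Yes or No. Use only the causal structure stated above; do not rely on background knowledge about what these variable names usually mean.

Yes

Backdoor paths from Treatment to AgeGroup (paths whose first edge points into Treatment):
  P1: Treatment <- Severity -> PriorTherapy -> AgeGroup
  P2: Treatment <- Severity -> Hospital <- PriorTherapy -> AgeGroup
  P3: Treatment <- Severity -> Comorbidity <- PriorTherapy -> AgeGroup
  P4: Treatment <- PriorTherapy -> AgeGroup
Condition 1 (no descendant of Treatment in the set): holds — descendants of Treatment are {AgeGroup, Comorbidity}; none are in {PriorTherapy}.
Condition 2 (every backdoor path blocked by {PriorTherapy}):
  P1: blocked at chain node PriorTherapy ∈ conditioning set.
  P2: blocked at collider Hospital (neither it nor any descendant is in the conditioning set).
  P3: blocked at collider Comorbidity (neither it nor any descendant is in the conditioning set).
  P4: blocked at fork node PriorTherapy ∈ conditioning set.
{PriorTherapy} satisfies the backdoor criterion.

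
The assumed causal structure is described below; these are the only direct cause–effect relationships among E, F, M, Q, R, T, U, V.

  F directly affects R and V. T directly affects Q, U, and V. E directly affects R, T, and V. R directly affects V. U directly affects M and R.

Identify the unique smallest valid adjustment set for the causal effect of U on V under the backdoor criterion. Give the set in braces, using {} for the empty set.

Variables eligible for adjustment (non-descendants of U, excluding U and V): {E, F, Q, T}.
Backdoor paths from U to V:
  P1: U <- T <- E -> R <- F -> V
  P2: U <- T <- E -> R -> V
  P3: U <- T <- E -> V
  P4: U <- T -> V
The empty set is not sufficient: P2 (U <- T <- E -> R -> V) has no collider blocking it and no conditioned non-collider, so it is open.
Try {T}:
  P1: blocked at chain node T ∈ conditioning set.
  P2: blocked at chain node T ∈ conditioning set.
  P3: blocked at chain node T ∈ conditioning set.
  P4: blocked at fork node T ∈ conditioning set.
{T} contains no descendant of U and blocks every backdoor path.
No other singleton works — e.g. {E} leaves P4 open — so {T} is the unique smallest valid adjustment set.

{T}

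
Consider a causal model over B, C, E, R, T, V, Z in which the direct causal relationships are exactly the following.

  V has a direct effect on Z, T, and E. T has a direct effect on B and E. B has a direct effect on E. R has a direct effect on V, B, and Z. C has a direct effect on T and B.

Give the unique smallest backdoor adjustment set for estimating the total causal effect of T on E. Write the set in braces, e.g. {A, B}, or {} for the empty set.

{C, V}

Variables eligible for adjustment (non-descendants of T, excluding T and E): {C, R, V, Z}.
Backdoor paths from T to E:
  P1: T <- C -> B <- R -> V -> E
  P2: T <- C -> B <- R -> Z <- V -> E
  P3: T <- C -> B -> E
  P4: T <- V <- R -> B -> E
  P5: T <- V -> Z <- R -> B -> E
  P6: T <- V -> E
The empty set is not sufficient: P3 (T <- C -> B -> E) has no collider blocking it and no conditioned non-collider, so it is open.
Try {C, V}:
  P1: blocked at fork node C ∈ conditioning set.
  P2: blocked at fork node C ∈ conditioning set.
  P3: blocked at fork node C ∈ conditioning set.
  P4: blocked at chain node V ∈ conditioning set.
  P5: blocked at fork node V ∈ conditioning set.
  P6: blocked at fork node V ∈ conditioning set.
{C, V} contains no descendant of T and blocks every backdoor path.
Every element of {C, V} is needed (dropping C leaves P3 open; dropping V leaves P4 open), so no proper subset is valid.
Among all size-2 subsets of the eligible variables, only {C, V} blocks every backdoor path, so it is the unique smallest valid adjustment set.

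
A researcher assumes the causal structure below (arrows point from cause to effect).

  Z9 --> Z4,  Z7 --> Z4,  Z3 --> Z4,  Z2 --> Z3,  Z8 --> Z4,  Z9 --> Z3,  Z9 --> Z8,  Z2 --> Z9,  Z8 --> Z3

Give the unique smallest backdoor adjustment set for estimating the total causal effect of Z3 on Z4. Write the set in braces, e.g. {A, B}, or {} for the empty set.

Variables eligible for adjustment (non-descendants of Z3, excluding Z3 and Z4): {Z2, Z7, Z8, Z9}.
Backdoor paths from Z3 to Z4:
  P1: Z3 <- Z2 -> Z9 -> Z8 -> Z4
  P2: Z3 <- Z2 -> Z9 -> Z4
  P3: Z3 <- Z9 -> Z8 -> Z4
  P4: Z3 <- Z9 -> Z4
  P5: Z3 <- Z8 <- Z9 -> Z4
  P6: Z3 <- Z8 -> Z4
The empty set is not sufficient: P1 (Z3 <- Z2 -> Z9 -> Z8 -> Z4) has no collider blocking it and no conditioned non-collider, so it is open.
Try {Z8, Z9}:
  P1: blocked at chain node Z9 ∈ conditioning set.
  P2: blocked at chain node Z9 ∈ conditioning set.
  P3: blocked at fork node Z9 ∈ conditioning set.
  P4: blocked at fork node Z9 ∈ conditioning set.
  P5: blocked at chain node Z8 ∈ conditioning set.
  P6: blocked at fork node Z8 ∈ conditioning set.
{Z8, Z9} contains no descendant of Z3 and blocks every backdoor path.
Every element of {Z8, Z9} is needed (dropping Z8 leaves P6 open; dropping Z9 leaves P2 open), so no proper subset is valid.
Among all size-2 subsets of the eligible variables, only {Z8, Z9} blocks every backdoor path, so it is the unique smallest valid adjustment set.

{Z8, Z9}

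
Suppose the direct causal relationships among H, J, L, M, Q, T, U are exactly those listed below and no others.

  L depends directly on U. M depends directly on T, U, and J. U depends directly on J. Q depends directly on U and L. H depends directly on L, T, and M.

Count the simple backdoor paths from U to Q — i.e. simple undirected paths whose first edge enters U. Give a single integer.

2

A backdoor path from U to Q is any simple undirected path whose first edge points into U (i.e. leaves U via a parent).
Parents of U: {J}.
Enumerating:
  P1: U <- J -> M <- T -> H <- L -> Q
  P2: U <- J -> M -> H <- L -> Q
That exhausts the simple backdoor paths. Count: 2.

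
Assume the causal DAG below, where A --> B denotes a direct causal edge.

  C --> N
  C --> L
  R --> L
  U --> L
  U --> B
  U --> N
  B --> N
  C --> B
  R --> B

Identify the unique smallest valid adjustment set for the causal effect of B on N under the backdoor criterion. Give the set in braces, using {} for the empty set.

Variables eligible for adjustment (non-descendants of B, excluding B and N): {C, L, R, U}.
Backdoor paths from B to N:
  P1: B <- C -> N
  P2: B <- C -> L <- U -> N
  P3: B <- U -> N
  P4: B <- U -> L <- C -> N
  P5: B <- R -> L <- C -> N
  P6: B <- R -> L <- U -> N
The empty set is not sufficient: P1 (B <- C -> N) has no collider blocking it and no conditioned non-collider, so it is open.
Try {C, U}:
  P1: blocked at fork node C ∈ conditioning set.
  P2: blocked at fork node C ∈ conditioning set.
  P3: blocked at fork node U ∈ conditioning set.
  P4: blocked at fork node U ∈ conditioning set.
  P5: blocked at collider L (neither it nor any descendant is in the conditioning set).
  P6: blocked at collider L (neither it nor any descendant is in the conditioning set).
{C, U} contains no descendant of B and blocks every backdoor path.
Every element of {C, U} is needed (dropping C leaves P1 open; dropping U leaves P3 open), so no proper subset is valid.
Among all size-2 subsets of the eligible variables, only {C, U} blocks every backdoor path, so it is the unique smallest valid adjustment set.

{C, U}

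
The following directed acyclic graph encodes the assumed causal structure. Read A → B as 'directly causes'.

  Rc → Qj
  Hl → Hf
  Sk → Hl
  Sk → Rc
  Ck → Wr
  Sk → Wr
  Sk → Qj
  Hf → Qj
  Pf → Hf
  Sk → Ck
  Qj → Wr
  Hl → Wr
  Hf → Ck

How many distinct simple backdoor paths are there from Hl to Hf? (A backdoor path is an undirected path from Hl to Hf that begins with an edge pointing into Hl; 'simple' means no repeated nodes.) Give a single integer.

8

A backdoor path from Hl to Hf is any simple undirected path whose first edge points into Hl (i.e. leaves Hl via a parent).
Parents of Hl: {Sk}.
Enumerating:
  P1: Hl <- Sk -> Ck <- Hf
  P2: Hl <- Sk -> Ck -> Wr <- Qj <- Hf
  P3: Hl <- Sk -> Rc -> Qj <- Hf
  P4: Hl <- Sk -> Rc -> Qj -> Wr <- Ck <- Hf
  P5: Hl <- Sk -> Qj <- Hf
  P6: Hl <- Sk -> Qj -> Wr <- Ck <- Hf
  P7: Hl <- Sk -> Wr <- Ck <- Hf
  P8: Hl <- Sk -> Wr <- Qj <- Hf
That exhausts the simple backdoor paths. Count: 8.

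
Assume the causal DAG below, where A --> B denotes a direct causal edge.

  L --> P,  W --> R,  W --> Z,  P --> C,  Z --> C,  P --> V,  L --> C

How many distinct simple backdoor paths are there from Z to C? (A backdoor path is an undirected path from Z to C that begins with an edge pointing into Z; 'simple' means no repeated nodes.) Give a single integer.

A backdoor path from Z to C is any simple undirected path whose first edge points into Z (i.e. leaves Z via a parent).
Parents of Z: {W}.
No simple path from any parent of Z reaches C without revisiting Z, so there are no backdoor paths.

0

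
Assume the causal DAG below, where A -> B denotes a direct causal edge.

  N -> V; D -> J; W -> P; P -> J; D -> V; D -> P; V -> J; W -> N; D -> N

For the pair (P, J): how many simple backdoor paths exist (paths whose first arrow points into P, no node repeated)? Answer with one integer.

A backdoor path from P to J is any simple undirected path whose first edge points into P (i.e. leaves P via a parent).
Parents of P: {D, W}.
Enumerating:
  P1: P <- D -> N -> V -> J
  P2: P <- D -> V -> J
  P3: P <- D -> J
  P4: P <- W -> N <- D -> V -> J
  P5: P <- W -> N <- D -> J
  P6: P <- W -> N -> V <- D -> J
  P7: P <- W -> N -> V -> J
That exhausts the simple backdoor paths. Count: 7.

7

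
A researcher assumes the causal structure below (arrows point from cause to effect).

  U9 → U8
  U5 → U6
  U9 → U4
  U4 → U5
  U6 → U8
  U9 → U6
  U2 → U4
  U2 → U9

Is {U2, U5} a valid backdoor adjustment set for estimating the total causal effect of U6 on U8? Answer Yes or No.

Backdoor paths from U6 to U8 (paths whose first edge points into U6):
  P1: U6 <- U9 -> U8
  P2: U6 <- U5 <- U4 <- U2 -> U9 -> U8
  P3: U6 <- U5 <- U4 <- U9 -> U8
Condition 1 (no descendant of U6 in the set): holds — descendants of U6 are {U8}; none are in {U2, U5}.
Condition 2 (every backdoor path blocked by {U2, U5}):
  P1: open — no interior node is in the conditioning set.
  P2: blocked at chain node U5 ∈ conditioning set.
  P3: blocked at chain node U5 ∈ conditioning set.
{U2, U5} does not satisfy the backdoor criterion.

No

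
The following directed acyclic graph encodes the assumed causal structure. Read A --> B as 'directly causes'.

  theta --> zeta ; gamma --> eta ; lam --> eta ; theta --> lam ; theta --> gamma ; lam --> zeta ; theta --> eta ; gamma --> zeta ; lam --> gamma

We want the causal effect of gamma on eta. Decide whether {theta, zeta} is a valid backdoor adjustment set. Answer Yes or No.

Backdoor paths from gamma to eta (paths whose first edge points into gamma):
  P1: gamma <- theta -> lam -> eta
  P2: gamma <- theta -> zeta <- lam -> eta
  P3: gamma <- theta -> eta
  P4: gamma <- lam <- theta -> eta
  P5: gamma <- lam -> zeta <- theta -> eta
  P6: gamma <- lam -> eta
Condition 1 (no descendant of gamma in the set): FAILS — zeta is a descendant of gamma.
Condition 2 (every backdoor path blocked by {theta, zeta}):
  P1: blocked at fork node theta ∈ conditioning set.
  P2: blocked at fork node theta ∈ conditioning set.
  P3: blocked at fork node theta ∈ conditioning set.
  P4: blocked at fork node theta ∈ conditioning set.
  P5: blocked at fork node theta ∈ conditioning set.
  P6: open — no interior node is in the conditioning set.
{theta, zeta} does not satisfy the backdoor criterion.

No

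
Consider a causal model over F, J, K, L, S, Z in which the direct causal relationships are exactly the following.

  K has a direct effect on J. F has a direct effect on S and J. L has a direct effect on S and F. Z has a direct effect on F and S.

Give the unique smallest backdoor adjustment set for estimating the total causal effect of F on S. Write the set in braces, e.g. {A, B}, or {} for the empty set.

{L, Z}

Variables eligible for adjustment (non-descendants of F, excluding F and S): {K, L, Z}.
Backdoor paths from F to S:
  P1: F <- Z -> S
  P2: F <- L -> S
The empty set is not sufficient: P1 (F <- Z -> S) has no collider blocking it and no conditioned non-collider, so it is open.
Try {L, Z}:
  P1: blocked at fork node Z ∈ conditioning set.
  P2: blocked at fork node L ∈ conditioning set.
{L, Z} contains no descendant of F and blocks every backdoor path.
Every element of {L, Z} is needed (dropping L leaves P2 open; dropping Z leaves P1 open), so no proper subset is valid.
Among all size-2 subsets of the eligible variables, only {L, Z} blocks every backdoor path, so it is the unique smallest valid adjustment set.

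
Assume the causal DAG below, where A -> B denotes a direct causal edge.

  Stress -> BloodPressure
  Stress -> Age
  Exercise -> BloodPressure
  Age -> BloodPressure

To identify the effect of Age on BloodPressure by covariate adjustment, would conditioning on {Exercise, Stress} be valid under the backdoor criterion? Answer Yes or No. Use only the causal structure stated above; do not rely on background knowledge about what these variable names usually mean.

Yes

Backdoor paths from Age to BloodPressure (paths whose first edge points into Age):
  P1: Age <- Stress -> BloodPressure
Condition 1 (no descendant of Age in the set): holds — descendants of Age are {BloodPressure}; none are in {Exercise, Stress}.
Condition 2 (every backdoor path blocked by {Exercise, Stress}):
  P1: blocked at fork node Stress ∈ conditioning set.
{Exercise, Stress} satisfies the backdoor criterion.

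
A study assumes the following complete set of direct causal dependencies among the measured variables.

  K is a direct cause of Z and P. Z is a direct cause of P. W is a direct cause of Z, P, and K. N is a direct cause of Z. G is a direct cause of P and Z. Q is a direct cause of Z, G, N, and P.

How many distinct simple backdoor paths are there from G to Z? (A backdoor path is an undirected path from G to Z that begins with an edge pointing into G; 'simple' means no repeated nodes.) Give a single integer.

7

A backdoor path from G to Z is any simple undirected path whose first edge points into G (i.e. leaves G via a parent).
Parents of G: {Q}.
Enumerating:
  P1: G <- Q -> N -> Z
  P2: G <- Q -> Z
  P3: G <- Q -> P <- W -> K -> Z
  P4: G <- Q -> P <- W -> Z
  P5: G <- Q -> P <- K <- W -> Z
  P6: G <- Q -> P <- K -> Z
  P7: G <- Q -> P <- Z
That exhausts the simple backdoor paths. Count: 7.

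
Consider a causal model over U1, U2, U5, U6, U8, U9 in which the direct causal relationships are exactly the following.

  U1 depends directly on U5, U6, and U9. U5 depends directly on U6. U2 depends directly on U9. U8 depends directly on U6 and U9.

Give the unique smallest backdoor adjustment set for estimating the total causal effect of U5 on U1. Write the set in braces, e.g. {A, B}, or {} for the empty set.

{U6}

Variables eligible for adjustment (non-descendants of U5, excluding U5 and U1): {U2, U6, U8, U9}.
Backdoor paths from U5 to U1:
  P1: U5 <- U6 -> U1
  P2: U5 <- U6 -> U8 <- U9 -> U1
The empty set is not sufficient: P1 (U5 <- U6 -> U1) has no collider blocking it and no conditioned non-collider, so it is open.
Try {U6}:
  P1: blocked at fork node U6 ∈ conditioning set.
  P2: blocked at fork node U6 ∈ conditioning set.
{U6} contains no descendant of U5 and blocks every backdoor path.
No other singleton works — e.g. {U9} leaves P1 open — so {U6} is the unique smallest valid adjustment set.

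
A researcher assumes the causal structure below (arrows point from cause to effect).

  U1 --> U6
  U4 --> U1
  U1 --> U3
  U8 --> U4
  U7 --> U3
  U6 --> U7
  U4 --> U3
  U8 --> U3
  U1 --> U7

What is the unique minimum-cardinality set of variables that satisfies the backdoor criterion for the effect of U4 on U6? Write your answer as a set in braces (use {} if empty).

Variables eligible for adjustment (non-descendants of U4, excluding U4 and U6): {U8}.
Backdoor paths from U4 to U6:
  P1: U4 <- U8 -> U3 <- U1 -> U6
  P2: U4 <- U8 -> U3 <- U1 -> U7 <- U6
  P3: U4 <- U8 -> U3 <- U7 <- U1 -> U6
  P4: U4 <- U8 -> U3 <- U7 <- U6
Each backdoor path contains an unconditioned collider, so every path is already blocked with the empty conditioning set:
  P1: blocked at collider U3 (neither it nor any descendant is in the conditioning set).
  P2: blocked at collider U3 (neither it nor any descendant is in the conditioning set).
  P3: blocked at collider U3 (neither it nor any descendant is in the conditioning set).
  P4: blocked at collider U3 (neither it nor any descendant is in the conditioning set).
The empty set is therefore the unique smallest valid set.

{}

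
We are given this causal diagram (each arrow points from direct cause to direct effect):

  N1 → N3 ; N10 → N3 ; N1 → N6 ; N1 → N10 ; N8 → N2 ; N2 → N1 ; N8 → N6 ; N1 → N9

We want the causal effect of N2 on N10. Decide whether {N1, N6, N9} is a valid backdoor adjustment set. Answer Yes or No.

Backdoor paths from N2 to N10 (paths whose first edge points into N2):
  P1: N2 <- N8 -> N6 <- N1 -> N10
  P2: N2 <- N8 -> N6 <- N1 -> N3 <- N10
Condition 1 (no descendant of N2 in the set): FAILS — N1, N6, and N9 are descendants of N2.
Condition 2 (every backdoor path blocked by {N1, N6, N9}):
  P1: blocked at fork node N1 ∈ conditioning set.
  P2: blocked at fork node N1 ∈ conditioning set.
{N1, N6, N9} does not satisfy the backdoor criterion.

No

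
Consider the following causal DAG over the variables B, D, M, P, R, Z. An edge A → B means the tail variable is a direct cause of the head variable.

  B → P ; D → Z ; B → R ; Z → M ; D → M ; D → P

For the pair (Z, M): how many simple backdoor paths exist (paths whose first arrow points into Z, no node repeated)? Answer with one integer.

A backdoor path from Z to M is any simple undirected path whose first edge points into Z (i.e. leaves Z via a parent).
Parents of Z: {D}.
Enumerating:
  P1: Z <- D -> M
That exhausts the simple backdoor paths. Count: 1.

1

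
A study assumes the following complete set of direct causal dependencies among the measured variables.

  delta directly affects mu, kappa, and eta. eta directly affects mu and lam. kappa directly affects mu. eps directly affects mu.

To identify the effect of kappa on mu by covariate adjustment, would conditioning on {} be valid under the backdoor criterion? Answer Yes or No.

No

Backdoor paths from kappa to mu (paths whose first edge points into kappa):
  P1: kappa <- delta -> eta -> mu
  P2: kappa <- delta -> mu
Condition 1 (no descendant of kappa in the set): holds — descendants of kappa are {mu}; none are in {}.
Condition 2 (every backdoor path blocked by {}):
  P1: open — no interior node is in the conditioning set.
  P2: open — no interior node is in the conditioning set.
{} does not satisfy the backdoor criterion.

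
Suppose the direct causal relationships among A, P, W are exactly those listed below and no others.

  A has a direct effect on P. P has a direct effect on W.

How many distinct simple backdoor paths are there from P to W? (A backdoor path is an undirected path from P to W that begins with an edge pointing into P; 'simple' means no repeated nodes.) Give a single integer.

A backdoor path from P to W is any simple undirected path whose first edge points into P (i.e. leaves P via a parent).
Parents of P: {A}.
No simple path from any parent of P reaches W without revisiting P, so there are no backdoor paths.

0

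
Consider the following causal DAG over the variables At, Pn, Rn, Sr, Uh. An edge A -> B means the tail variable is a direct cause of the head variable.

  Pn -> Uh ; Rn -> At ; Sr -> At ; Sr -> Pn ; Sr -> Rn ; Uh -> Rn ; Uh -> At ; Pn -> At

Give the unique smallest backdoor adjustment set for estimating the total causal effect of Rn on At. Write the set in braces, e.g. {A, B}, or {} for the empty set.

{Sr, Uh}

Variables eligible for adjustment (non-descendants of Rn, excluding Rn and At): {Pn, Sr, Uh}.
Backdoor paths from Rn to At:
  P1: Rn <- Sr -> Pn -> Uh -> At
  P2: Rn <- Sr -> Pn -> At
  P3: Rn <- Sr -> At
  P4: Rn <- Uh <- Pn <- Sr -> At
  P5: Rn <- Uh <- Pn -> At
  P6: Rn <- Uh -> At
The empty set is not sufficient: P1 (Rn <- Sr -> Pn -> Uh -> At) has no collider blocking it and no conditioned non-collider, so it is open.
Try {Sr, Uh}:
  P1: blocked at fork node Sr ∈ conditioning set.
  P2: blocked at fork node Sr ∈ conditioning set.
  P3: blocked at fork node Sr ∈ conditioning set.
  P4: blocked at chain node Uh ∈ conditioning set.
  P5: blocked at chain node Uh ∈ conditioning set.
  P6: blocked at fork node Uh ∈ conditioning set.
{Sr, Uh} contains no descendant of Rn and blocks every backdoor path.
Every element of {Sr, Uh} is needed (dropping Sr leaves P2 open; dropping Uh leaves P5 open), so no proper subset is valid.
Among all size-2 subsets of the eligible variables, only {Sr, Uh} blocks every backdoor path, so it is the unique smallest valid adjustment set.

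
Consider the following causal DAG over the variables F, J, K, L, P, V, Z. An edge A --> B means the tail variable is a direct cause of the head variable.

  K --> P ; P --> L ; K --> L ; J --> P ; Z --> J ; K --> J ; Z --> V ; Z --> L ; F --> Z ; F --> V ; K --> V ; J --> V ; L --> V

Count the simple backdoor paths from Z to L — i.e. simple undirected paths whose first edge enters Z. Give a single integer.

A backdoor path from Z to L is any simple undirected path whose first edge points into Z (i.e. leaves Z via a parent).
Parents of Z: {F}.
Enumerating:
  P1: Z <- F -> V <- K -> J -> P -> L
  P2: Z <- F -> V <- K -> P -> L
  P3: Z <- F -> V <- K -> L
  P4: Z <- F -> V <- J <- K -> P -> L
  P5: Z <- F -> V <- J <- K -> L
  P6: Z <- F -> V <- J -> P <- K -> L
  P7: Z <- F -> V <- J -> P -> L
  P8: Z <- F -> V <- L
That exhausts the simple backdoor paths. Count: 8.

8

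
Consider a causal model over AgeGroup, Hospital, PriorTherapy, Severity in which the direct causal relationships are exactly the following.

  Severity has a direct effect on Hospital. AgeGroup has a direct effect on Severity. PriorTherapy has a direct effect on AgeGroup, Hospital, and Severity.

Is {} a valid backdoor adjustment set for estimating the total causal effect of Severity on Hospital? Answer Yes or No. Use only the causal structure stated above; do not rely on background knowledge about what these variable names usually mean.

No

Backdoor paths from Severity to Hospital (paths whose first edge points into Severity):
  P1: Severity <- PriorTherapy -> Hospital
  P2: Severity <- AgeGroup <- PriorTherapy -> Hospital
Condition 1 (no descendant of Severity in the set): holds — descendants of Severity are {Hospital}; none are in {}.
Condition 2 (every backdoor path blocked by {}):
  P1: open — no interior node is in the conditioning set.
  P2: open — no interior node is in the conditioning set.
{} does not satisfy the backdoor criterion.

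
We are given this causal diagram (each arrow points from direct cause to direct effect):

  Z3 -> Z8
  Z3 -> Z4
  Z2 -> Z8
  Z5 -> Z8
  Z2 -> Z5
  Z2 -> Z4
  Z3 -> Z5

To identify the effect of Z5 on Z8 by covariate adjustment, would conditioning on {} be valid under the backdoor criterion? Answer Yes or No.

Backdoor paths from Z5 to Z8 (paths whose first edge points into Z5):
  P1: Z5 <- Z2 -> Z4 <- Z3 -> Z8
  P2: Z5 <- Z2 -> Z8
  P3: Z5 <- Z3 -> Z4 <- Z2 -> Z8
  P4: Z5 <- Z3 -> Z8
Condition 1 (no descendant of Z5 in the set): holds — descendants of Z5 are {Z8}; none are in {}.
Condition 2 (every backdoor path blocked by {}):
  P1: blocked at collider Z4 (neither it nor any descendant is in the conditioning set).
  P2: open — no interior node is in the conditioning set.
  P3: blocked at collider Z4 (neither it nor any descendant is in the conditioning set).
  P4: open — no interior node is in the conditioning set.
{} does not satisfy the backdoor criterion.

No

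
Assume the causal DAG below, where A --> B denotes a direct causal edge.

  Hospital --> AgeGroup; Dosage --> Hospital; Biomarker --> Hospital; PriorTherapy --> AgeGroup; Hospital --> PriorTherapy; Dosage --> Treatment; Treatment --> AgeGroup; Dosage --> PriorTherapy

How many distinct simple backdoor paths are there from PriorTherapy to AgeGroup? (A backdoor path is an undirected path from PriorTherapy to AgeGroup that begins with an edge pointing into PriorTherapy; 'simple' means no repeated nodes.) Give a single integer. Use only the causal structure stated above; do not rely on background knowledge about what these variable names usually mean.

4

A backdoor path from PriorTherapy to AgeGroup is any simple undirected path whose first edge points into PriorTherapy (i.e. leaves PriorTherapy via a parent).
Parents of PriorTherapy: {Dosage, Hospital}.
Enumerating:
  P1: PriorTherapy <- Dosage -> Treatment -> AgeGroup
  P2: PriorTherapy <- Dosage -> Hospital -> AgeGroup
  P3: PriorTherapy <- Hospital <- Dosage -> Treatment -> AgeGroup
  P4: PriorTherapy <- Hospital -> AgeGroup
That exhausts the simple backdoor paths. Count: 4.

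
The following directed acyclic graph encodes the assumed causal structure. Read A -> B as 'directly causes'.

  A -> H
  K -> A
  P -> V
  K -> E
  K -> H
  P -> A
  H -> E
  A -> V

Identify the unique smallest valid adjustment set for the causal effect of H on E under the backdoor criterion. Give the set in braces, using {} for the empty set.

{K}

Variables eligible for adjustment (non-descendants of H, excluding H and E): {A, K, P, V}.
Backdoor paths from H to E:
  P1: H <- K -> E
  P2: H <- A <- K -> E
The empty set is not sufficient: P1 (H <- K -> E) has no collider blocking it and no conditioned non-collider, so it is open.
Try {K}:
  P1: blocked at fork node K ∈ conditioning set.
  P2: blocked at fork node K ∈ conditioning set.
{K} contains no descendant of H and blocks every backdoor path.
No other singleton works — e.g. {P} leaves P1 open — so {K} is the unique smallest valid adjustment set.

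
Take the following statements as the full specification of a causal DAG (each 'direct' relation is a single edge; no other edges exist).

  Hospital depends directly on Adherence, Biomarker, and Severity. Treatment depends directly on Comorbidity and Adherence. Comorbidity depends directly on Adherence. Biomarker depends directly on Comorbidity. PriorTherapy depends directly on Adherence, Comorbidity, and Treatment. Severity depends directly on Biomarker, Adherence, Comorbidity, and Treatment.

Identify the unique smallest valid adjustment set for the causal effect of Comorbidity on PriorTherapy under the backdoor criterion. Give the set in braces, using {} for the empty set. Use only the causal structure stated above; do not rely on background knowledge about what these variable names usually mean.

Variables eligible for adjustment (non-descendants of Comorbidity, excluding Comorbidity and PriorTherapy): {Adherence}.
Backdoor paths from Comorbidity to PriorTherapy:
  P1: Comorbidity <- Adherence -> Treatment -> PriorTherapy
  P2: Comorbidity <- Adherence -> Severity <- Treatment -> PriorTherapy
  P3: Comorbidity <- Adherence -> PriorTherapy
  P4: Comorbidity <- Adherence -> Hospital <- Biomarker -> Severity <- Treatment -> PriorTherapy
  P5: Comorbidity <- Adherence -> Hospital <- Severity <- Treatment -> PriorTherapy
The empty set is not sufficient: P1 (Comorbidity <- Adherence -> Treatment -> PriorTherapy) has no collider blocking it and no conditioned non-collider, so it is open.
Try {Adherence}:
  P1: blocked at fork node Adherence ∈ conditioning set.
  P2: blocked at fork node Adherence ∈ conditioning set.
  P3: blocked at fork node Adherence ∈ conditioning set.
  P4: blocked at fork node Adherence ∈ conditioning set.
  P5: blocked at fork node Adherence ∈ conditioning set.
{Adherence} contains no descendant of Comorbidity and blocks every backdoor path.
{Adherence} is the unique smallest valid adjustment set.

{Adherence}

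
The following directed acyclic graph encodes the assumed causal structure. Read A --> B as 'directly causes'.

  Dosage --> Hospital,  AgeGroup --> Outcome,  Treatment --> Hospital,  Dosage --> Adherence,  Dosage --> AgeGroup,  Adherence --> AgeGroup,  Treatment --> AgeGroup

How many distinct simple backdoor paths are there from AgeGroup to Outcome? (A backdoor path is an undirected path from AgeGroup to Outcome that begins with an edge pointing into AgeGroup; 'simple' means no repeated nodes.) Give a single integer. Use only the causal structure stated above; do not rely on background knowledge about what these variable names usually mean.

A backdoor path from AgeGroup to Outcome is any simple undirected path whose first edge points into AgeGroup (i.e. leaves AgeGroup via a parent).
Parents of AgeGroup: {Adherence, Dosage, Treatment}.
No simple path from any parent of AgeGroup reaches Outcome without revisiting AgeGroup, so there are no backdoor paths.

0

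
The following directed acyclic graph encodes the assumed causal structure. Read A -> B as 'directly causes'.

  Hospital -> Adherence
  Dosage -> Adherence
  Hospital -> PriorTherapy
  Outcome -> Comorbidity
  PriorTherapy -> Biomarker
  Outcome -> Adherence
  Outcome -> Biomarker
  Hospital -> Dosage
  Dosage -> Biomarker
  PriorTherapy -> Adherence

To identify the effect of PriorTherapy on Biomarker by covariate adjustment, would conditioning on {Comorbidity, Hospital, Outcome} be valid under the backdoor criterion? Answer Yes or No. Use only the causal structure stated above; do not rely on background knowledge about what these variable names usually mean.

Backdoor paths from PriorTherapy to Biomarker (paths whose first edge points into PriorTherapy):
  P1: PriorTherapy <- Hospital -> Dosage -> Adherence <- Outcome -> Biomarker
  P2: PriorTherapy <- Hospital -> Dosage -> Biomarker
  P3: PriorTherapy <- Hospital -> Adherence <- Outcome -> Biomarker
  P4: PriorTherapy <- Hospital -> Adherence <- Dosage -> Biomarker
Condition 1 (no descendant of PriorTherapy in the set): holds — descendants of PriorTherapy are {Adherence, Biomarker}; none are in {Comorbidity, Hospital, Outcome}.
Condition 2 (every backdoor path blocked by {Comorbidity, Hospital, Outcome}):
  P1: blocked at fork node Hospital ∈ conditioning set.
  P2: blocked at fork node Hospital ∈ conditioning set.
  P3: blocked at fork node Hospital ∈ conditioning set.
  P4: blocked at fork node Hospital ∈ conditioning set.
{Comorbidity, Hospital, Outcome} satisfies the backdoor criterion.

Yes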